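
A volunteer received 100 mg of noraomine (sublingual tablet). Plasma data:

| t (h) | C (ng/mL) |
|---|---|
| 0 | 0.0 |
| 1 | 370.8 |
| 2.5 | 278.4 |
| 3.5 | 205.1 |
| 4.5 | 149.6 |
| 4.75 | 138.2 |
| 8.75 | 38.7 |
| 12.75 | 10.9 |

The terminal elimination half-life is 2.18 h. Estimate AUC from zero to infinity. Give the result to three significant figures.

AUC = 1610 ng/mL·h

Trapezoidal AUC_0→12.75:
  [0→1]: (0.0+370.8)/2 × 1 = 185.4
  [1→2.5]: (370.8+278.4)/2 × 1.5 = 486.9
  [2.5→3.5]: (278.4+205.1)/2 × 1 = 241.75
  [3.5→4.5]: (205.1+149.6)/2 × 1 = 177.35
  [4.5→4.75]: (149.6+138.2)/2 × 0.25 = 35.975
  [4.75→8.75]: (138.2+38.7)/2 × 4 = 353.8
  [8.75→12.75]: (38.7+10.9)/2 × 4 = 99.2
  Sum = 1580.375 ng/mL·h
k_e = ln2 / t½ = 0.693147 / 2.18 = 0.3180 h^-1
Extrapolated tail: C_last / k_e = 10.9 / 0.318 = 34.277
AUC_0→∞ = 1580.375 + 34.277 = 1614.652 ng/mL·h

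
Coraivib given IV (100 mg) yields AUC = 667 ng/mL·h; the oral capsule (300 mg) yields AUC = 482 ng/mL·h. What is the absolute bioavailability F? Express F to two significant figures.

F = 0.24

F = (AUC_ev / D_ev) / (AUC_iv / D_iv)
  = (482/300) / (667/100)
  = 1.60667 / 6.67 = 0.2409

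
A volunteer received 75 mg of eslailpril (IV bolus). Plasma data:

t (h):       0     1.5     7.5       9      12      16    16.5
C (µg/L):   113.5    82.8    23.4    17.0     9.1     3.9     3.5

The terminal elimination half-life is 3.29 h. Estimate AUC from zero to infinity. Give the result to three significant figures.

AUC = 580 µg/L·h

Trapezoidal AUC_0→16.5:
  [0→1.5]: (113.5+82.8)/2 × 1.5 = 147.225
  [1.5→7.5]: (82.8+23.4)/2 × 6 = 318.6
  [7.5→9]: (23.4+17.0)/2 × 1.5 = 30.3
  [9→12]: (17.0+9.1)/2 × 3 = 39.15
  [12→16]: (9.1+3.9)/2 × 4 = 26.0
  [16→16.5]: (3.9+3.5)/2 × 0.5 = 1.85
  Sum = 563.125 µg/L·h
k_e = ln2 / t½ = 0.693147 / 3.29 = 0.2107 h^-1
Extrapolated tail: C_last / k_e = 3.5 / 0.2107 = 16.611
AUC_0→∞ = 563.125 + 16.611 = 579.736 µg/L·h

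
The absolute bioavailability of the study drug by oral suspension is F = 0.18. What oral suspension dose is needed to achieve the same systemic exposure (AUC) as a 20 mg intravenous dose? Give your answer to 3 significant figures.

D_oral = 111 mg

For equal systemic exposure: F × D_ev = D_iv
D_ev = D_iv / F = 20 / 0.18 = 111.111 mg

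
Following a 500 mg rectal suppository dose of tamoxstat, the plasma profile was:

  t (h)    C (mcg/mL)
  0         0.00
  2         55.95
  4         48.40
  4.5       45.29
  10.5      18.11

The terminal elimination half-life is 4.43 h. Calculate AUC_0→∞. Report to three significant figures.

Trapezoidal AUC_0→10.5:
  [0→2]: (0.00+55.95)/2 × 2 = 55.95
  [2→4]: (55.95+48.40)/2 × 2 = 104.35
  [4→4.5]: (48.40+45.29)/2 × 0.5 = 23.4225
  [4.5→10.5]: (45.29+18.11)/2 × 6 = 190.2
  Sum = 373.9225 mcg/mL·h
k_e = ln2 / t½ = 0.693147 / 4.43 = 0.1565 h^-1
Extrapolated tail: C_last / k_e = 18.11 / 0.1565 = 115.719
AUC_0→∞ = 373.9225 + 115.719 = 489.6415 mcg/mL·h

AUC = 490 mcg/mL·h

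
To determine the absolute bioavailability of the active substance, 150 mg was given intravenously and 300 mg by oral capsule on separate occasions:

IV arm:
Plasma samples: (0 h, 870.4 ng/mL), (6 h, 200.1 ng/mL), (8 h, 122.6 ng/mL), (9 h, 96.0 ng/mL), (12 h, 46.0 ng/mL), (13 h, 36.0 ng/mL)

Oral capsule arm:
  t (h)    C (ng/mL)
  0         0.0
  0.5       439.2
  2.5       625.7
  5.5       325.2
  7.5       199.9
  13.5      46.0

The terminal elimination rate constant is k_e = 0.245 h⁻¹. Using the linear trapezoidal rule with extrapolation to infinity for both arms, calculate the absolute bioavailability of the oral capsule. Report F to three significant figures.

F = 0.501

Trapezoidal AUC_0→13 (IV):
  [0→6]: (870.4+200.1)/2 × 6 = 3211.5
  [6→8]: (200.1+122.6)/2 × 2 = 322.7
  [8→9]: (122.6+96.0)/2 × 1 = 109.3
  [9→12]: (96.0+46.0)/2 × 3 = 213.0
  [12→13]: (46.0+36.0)/2 × 1 = 41.0
  Sum = 3897.5 ng/mL·h
IV tail: 36.0/0.245 = 146.939; AUC_iv,0→∞ = 3897.5 + 146.939 = 4044.439 ng/mL·h
Trapezoidal AUC_0→13.5 (oral capsule):
  [0→0.5]: (0.0+439.2)/2 × 0.5 = 109.8
  [0.5→2.5]: (439.2+625.7)/2 × 2 = 1064.9
  [2.5→5.5]: (625.7+325.2)/2 × 3 = 1426.35
  [5.5→7.5]: (325.2+199.9)/2 × 2 = 525.1
  [7.5→13.5]: (199.9+46.0)/2 × 6 = 737.7
  Sum = 3863.85 ng/mL·h
oral capsule tail: 46.0/0.245 = 187.755; AUC_ev,0→∞ = 3863.85 + 187.755 = 4051.605 ng/mL·h
F = (AUC_ev/D_ev)/(AUC_iv/D_iv) = (4051.605/300)/(4044.439/150) = 13.50535/26.9629 = 0.5009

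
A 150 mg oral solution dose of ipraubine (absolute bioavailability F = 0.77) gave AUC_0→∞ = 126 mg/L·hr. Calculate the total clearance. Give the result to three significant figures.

CL = F × Dose / AUC_0→∞
   = 0.77 × 150 / 126 = 0.916667 L/hr

CL = 0.917 L/hr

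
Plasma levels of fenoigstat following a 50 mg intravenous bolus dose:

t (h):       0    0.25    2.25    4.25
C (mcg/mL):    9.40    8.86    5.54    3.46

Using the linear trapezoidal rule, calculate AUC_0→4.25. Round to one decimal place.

Trapezoidal AUC_0→4.25:
  [0→0.25]: (9.40+8.86)/2 × 0.25 = 2.2825
  [0.25→2.25]: (8.86+5.54)/2 × 2 = 14.4
  [2.25→4.25]: (5.54+3.46)/2 × 2 = 9.0
  Sum = 25.6825 mcg/mL·h

AUC = 25.7 mcg/mL·h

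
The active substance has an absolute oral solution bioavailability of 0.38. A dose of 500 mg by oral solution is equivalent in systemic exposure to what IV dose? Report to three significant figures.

D_iv = 190 mg

Systemic exposure from an extravascular dose = F × D_ev, so the equivalent IV dose is F × D_ev.
D_iv = F × D_ev = 0.38 × 500 = 190 mg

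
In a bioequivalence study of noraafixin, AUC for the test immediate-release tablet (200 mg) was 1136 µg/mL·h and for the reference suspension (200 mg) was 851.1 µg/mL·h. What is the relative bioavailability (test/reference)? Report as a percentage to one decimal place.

F_rel = 133.5%

F_rel = (AUC_test/D_test) / (AUC_ref/D_ref)
      = (1136/200) / (851.1/200)
      = 5.68 / 4.2555 = 1.3347 = 133.47%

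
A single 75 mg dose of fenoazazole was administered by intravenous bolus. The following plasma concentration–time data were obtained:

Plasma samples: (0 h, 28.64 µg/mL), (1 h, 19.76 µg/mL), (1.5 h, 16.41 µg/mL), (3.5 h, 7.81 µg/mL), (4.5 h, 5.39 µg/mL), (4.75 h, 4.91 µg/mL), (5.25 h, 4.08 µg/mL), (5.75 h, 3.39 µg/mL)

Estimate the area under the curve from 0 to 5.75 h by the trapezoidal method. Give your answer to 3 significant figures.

AUC = 69.5 µg/mL·h

Trapezoidal AUC_0→5.75:
  [0→1]: (28.64+19.76)/2 × 1 = 24.2
  [1→1.5]: (19.76+16.41)/2 × 0.5 = 9.0425
  [1.5→3.5]: (16.41+7.81)/2 × 2 = 24.22
  [3.5→4.5]: (7.81+5.39)/2 × 1 = 6.6
  [4.5→4.75]: (5.39+4.91)/2 × 0.25 = 1.2875
  [4.75→5.25]: (4.91+4.08)/2 × 0.5 = 2.2475
  [5.25→5.75]: (4.08+3.39)/2 × 0.5 = 1.8675
  Sum = 69.465 µg/mL·h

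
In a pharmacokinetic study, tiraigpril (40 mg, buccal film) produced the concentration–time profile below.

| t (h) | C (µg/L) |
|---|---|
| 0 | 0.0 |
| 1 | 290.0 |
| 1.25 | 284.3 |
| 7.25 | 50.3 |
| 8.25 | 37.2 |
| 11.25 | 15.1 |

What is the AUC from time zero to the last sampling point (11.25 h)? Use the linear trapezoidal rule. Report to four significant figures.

Trapezoidal AUC_0→11.25:
  [0→1]: (0.0+290.0)/2 × 1 = 145.0
  [1→1.25]: (290.0+284.3)/2 × 0.25 = 71.7875
  [1.25→7.25]: (284.3+50.3)/2 × 6 = 1003.8
  [7.25→8.25]: (50.3+37.2)/2 × 1 = 43.75
  [8.25→11.25]: (37.2+15.1)/2 × 3 = 78.45
  Sum = 1342.7875 µg/L·h

AUC = 1343 µg/L·h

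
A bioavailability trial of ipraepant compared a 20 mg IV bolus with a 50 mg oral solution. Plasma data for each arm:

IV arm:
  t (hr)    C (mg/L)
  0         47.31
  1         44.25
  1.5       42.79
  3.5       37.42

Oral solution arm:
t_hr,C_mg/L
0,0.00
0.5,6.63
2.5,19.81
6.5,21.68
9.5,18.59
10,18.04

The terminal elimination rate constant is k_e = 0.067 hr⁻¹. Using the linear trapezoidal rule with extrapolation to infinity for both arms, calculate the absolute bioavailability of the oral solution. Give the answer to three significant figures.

Trapezoidal AUC_0→3.5 (IV):
  [0→1]: (47.31+44.25)/2 × 1 = 45.78
  [1→1.5]: (44.25+42.79)/2 × 0.5 = 21.76
  [1.5→3.5]: (42.79+37.42)/2 × 2 = 80.21
  Sum = 147.75 mg/L·hr
IV tail: 37.42/0.067 = 558.507; AUC_iv,0→∞ = 147.75 + 558.507 = 706.257 mg/L·hr
Trapezoidal AUC_0→10 (oral solution):
  [0→0.5]: (0.00+6.63)/2 × 0.5 = 1.6575
  [0.5→2.5]: (6.63+19.81)/2 × 2 = 26.44
  [2.5→6.5]: (19.81+21.68)/2 × 4 = 82.98
  [6.5→9.5]: (21.68+18.59)/2 × 3 = 60.405
  [9.5→10]: (18.59+18.04)/2 × 0.5 = 9.1575
  Sum = 180.64 mg/L·hr
oral solution tail: 18.04/0.067 = 269.254; AUC_ev,0→∞ = 180.64 + 269.254 = 449.894 mg/L·hr
F = (AUC_ev/D_ev)/(AUC_iv/D_iv) = (449.894/50)/(706.257/20) = 8.99788/35.31285 = 0.2548

F = 0.255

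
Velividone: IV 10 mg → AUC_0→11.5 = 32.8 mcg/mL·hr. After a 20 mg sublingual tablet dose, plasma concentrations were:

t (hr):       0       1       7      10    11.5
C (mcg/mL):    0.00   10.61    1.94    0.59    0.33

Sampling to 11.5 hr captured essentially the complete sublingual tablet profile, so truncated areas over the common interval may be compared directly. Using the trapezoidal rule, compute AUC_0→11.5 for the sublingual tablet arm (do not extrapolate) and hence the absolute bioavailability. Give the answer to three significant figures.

F = 0.723

Trapezoidal AUC_0→11.5 (sublingual tablet):
  [0→1]: (0.00+10.61)/2 × 1 = 5.305
  [1→7]: (10.61+1.94)/2 × 6 = 37.65
  [7→10]: (1.94+0.59)/2 × 3 = 3.795
  [10→11.5]: (0.59+0.33)/2 × 1.5 = 0.69
  Sum = 47.44 mcg/mL·hr
F = (AUC_ev/D_ev)/(AUC_iv/D_iv) = (47.44/20)/(32.8/10) = 2.372/3.28 = 0.7232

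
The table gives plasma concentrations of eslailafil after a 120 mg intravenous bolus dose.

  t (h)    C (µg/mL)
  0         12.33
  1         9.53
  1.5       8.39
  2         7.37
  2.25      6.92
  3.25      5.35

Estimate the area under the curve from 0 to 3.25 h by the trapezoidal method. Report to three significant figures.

AUC = 27.3 µg/mL·h

Trapezoidal AUC_0→3.25:
  [0→1]: (12.33+9.53)/2 × 1 = 10.93
  [1→1.5]: (9.53+8.39)/2 × 0.5 = 4.48
  [1.5→2]: (8.39+7.37)/2 × 0.5 = 3.94
  [2→2.25]: (7.37+6.92)/2 × 0.25 = 1.78625
  [2.25→3.25]: (6.92+5.35)/2 × 1 = 6.135
  Sum = 27.27125 µg/mL·h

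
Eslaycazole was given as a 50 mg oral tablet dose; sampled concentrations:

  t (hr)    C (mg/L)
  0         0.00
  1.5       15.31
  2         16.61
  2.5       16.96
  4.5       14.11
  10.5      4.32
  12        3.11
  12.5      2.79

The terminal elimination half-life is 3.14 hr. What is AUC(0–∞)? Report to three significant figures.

AUC = 134 mg/L·hr

Trapezoidal AUC_0→12.5:
  [0→1.5]: (0.00+15.31)/2 × 1.5 = 11.4825
  [1.5→2]: (15.31+16.61)/2 × 0.5 = 7.98
  [2→2.5]: (16.61+16.96)/2 × 0.5 = 8.3925
  [2.5→4.5]: (16.96+14.11)/2 × 2 = 31.07
  [4.5→10.5]: (14.11+4.32)/2 × 6 = 55.29
  [10.5→12]: (4.32+3.11)/2 × 1.5 = 5.5725
  [12→12.5]: (3.11+2.79)/2 × 0.5 = 1.475
  Sum = 121.2625 mg/L·hr
k_e = ln2 / t½ = 0.693147 / 3.14 = 0.2207 hr^-1
Extrapolated tail: C_last / k_e = 2.79 / 0.2207 = 12.642
AUC_0→∞ = 121.2625 + 12.642 = 133.9045 mg/L·hr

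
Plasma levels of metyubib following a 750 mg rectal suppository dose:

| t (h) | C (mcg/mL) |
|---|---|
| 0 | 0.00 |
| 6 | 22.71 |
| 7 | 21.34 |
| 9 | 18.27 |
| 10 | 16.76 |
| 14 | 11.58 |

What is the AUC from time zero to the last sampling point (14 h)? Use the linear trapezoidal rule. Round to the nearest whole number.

Trapezoidal AUC_0→14:
  [0→6]: (0.00+22.71)/2 × 6 = 68.13
  [6→7]: (22.71+21.34)/2 × 1 = 22.025
  [7→9]: (21.34+18.27)/2 × 2 = 39.61
  [9→10]: (18.27+16.76)/2 × 1 = 17.515
  [10→14]: (16.76+11.58)/2 × 4 = 56.68
  Sum = 203.96 mcg/mL·h

AUC = 204 mcg/mL·h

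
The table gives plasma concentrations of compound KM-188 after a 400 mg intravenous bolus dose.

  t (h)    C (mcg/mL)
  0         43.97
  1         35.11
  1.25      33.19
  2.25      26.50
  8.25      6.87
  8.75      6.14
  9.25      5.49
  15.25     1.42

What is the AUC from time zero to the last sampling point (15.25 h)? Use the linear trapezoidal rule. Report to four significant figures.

AUC = 204.9 mcg/mL·h

Trapezoidal AUC_0→15.25:
  [0→1]: (43.97+35.11)/2 × 1 = 39.54
  [1→1.25]: (35.11+33.19)/2 × 0.25 = 8.5375
  [1.25→2.25]: (33.19+26.50)/2 × 1 = 29.845
  [2.25→8.25]: (26.50+6.87)/2 × 6 = 100.11
  [8.25→8.75]: (6.87+6.14)/2 × 0.5 = 3.2525
  [8.75→9.25]: (6.14+5.49)/2 × 0.5 = 2.9075
  [9.25→15.25]: (5.49+1.42)/2 × 6 = 20.73
  Sum = 204.9225 mcg/mL·h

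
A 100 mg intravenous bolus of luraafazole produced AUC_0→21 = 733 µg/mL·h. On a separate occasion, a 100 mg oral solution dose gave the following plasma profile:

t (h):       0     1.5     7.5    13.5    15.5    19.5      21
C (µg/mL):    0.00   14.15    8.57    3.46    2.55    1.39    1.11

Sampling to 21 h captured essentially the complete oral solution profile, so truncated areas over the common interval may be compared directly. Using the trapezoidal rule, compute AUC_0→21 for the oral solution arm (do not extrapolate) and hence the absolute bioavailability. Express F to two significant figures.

Trapezoidal AUC_0→21 (oral solution):
  [0→1.5]: (0.00+14.15)/2 × 1.5 = 10.6125
  [1.5→7.5]: (14.15+8.57)/2 × 6 = 68.16
  [7.5→13.5]: (8.57+3.46)/2 × 6 = 36.09
  [13.5→15.5]: (3.46+2.55)/2 × 2 = 6.01
  [15.5→19.5]: (2.55+1.39)/2 × 4 = 7.88
  [19.5→21]: (1.39+1.11)/2 × 1.5 = 1.875
  Sum = 130.6275 µg/mL·h
F = (AUC_ev/D_ev)/(AUC_iv/D_iv) = (130.6275/100)/(733/100) = 1.306275/7.33 = 0.1782

F = 0.18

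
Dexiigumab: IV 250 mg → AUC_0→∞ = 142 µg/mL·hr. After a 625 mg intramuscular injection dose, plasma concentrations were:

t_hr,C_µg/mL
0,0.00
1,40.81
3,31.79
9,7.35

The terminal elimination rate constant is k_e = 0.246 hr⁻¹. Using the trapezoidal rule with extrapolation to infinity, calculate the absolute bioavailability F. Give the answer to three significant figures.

F = 0.677

Trapezoidal AUC_0→9 (intramuscular injection):
  [0→1]: (0.00+40.81)/2 × 1 = 20.405
  [1→3]: (40.81+31.79)/2 × 2 = 72.6
  [3→9]: (31.79+7.35)/2 × 6 = 117.42
  Sum = 210.425 µg/mL·hr
Tail: C_last/k_e = 7.35/0.246 = 29.878
AUC_0→∞ (intramuscular injection) = 210.425 + 29.878 = 240.303 µg/mL·hr
F = (AUC_ev/D_ev)/(AUC_iv/D_iv) = (240.303/625)/(142/250) = 0.3844848/0.568 = 0.6769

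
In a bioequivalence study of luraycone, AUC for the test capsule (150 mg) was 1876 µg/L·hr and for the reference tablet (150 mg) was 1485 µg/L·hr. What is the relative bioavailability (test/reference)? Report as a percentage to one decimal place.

F_rel = (AUC_test/D_test) / (AUC_ref/D_ref)
      = (1876/150) / (1485/150)
      = 12.5067 / 9.9 = 1.2633 = 126.33%

F_rel = 126.3%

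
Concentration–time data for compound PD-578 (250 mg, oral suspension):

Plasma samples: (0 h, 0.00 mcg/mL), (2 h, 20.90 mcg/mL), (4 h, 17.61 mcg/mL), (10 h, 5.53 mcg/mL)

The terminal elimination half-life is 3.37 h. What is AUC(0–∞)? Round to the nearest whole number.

AUC = 156 mcg/mL·h

Trapezoidal AUC_0→10:
  [0→2]: (0.00+20.90)/2 × 2 = 20.9
  [2→4]: (20.90+17.61)/2 × 2 = 38.51
  [4→10]: (17.61+5.53)/2 × 6 = 69.42
  Sum = 128.83 mcg/mL·h
k_e = ln2 / t½ = 0.693147 / 3.37 = 0.2057 h^-1
Extrapolated tail: C_last / k_e = 5.53 / 0.2057 = 26.884
AUC_0→∞ = 128.83 + 26.884 = 155.714 mcg/mL·h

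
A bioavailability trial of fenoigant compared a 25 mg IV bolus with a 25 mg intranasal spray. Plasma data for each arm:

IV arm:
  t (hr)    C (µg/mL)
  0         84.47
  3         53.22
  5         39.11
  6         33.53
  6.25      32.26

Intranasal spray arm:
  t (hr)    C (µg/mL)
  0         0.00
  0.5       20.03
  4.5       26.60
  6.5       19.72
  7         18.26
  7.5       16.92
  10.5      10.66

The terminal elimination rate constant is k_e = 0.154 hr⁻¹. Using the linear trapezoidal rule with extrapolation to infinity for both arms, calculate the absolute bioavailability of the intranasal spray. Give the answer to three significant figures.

Trapezoidal AUC_0→6.25 (IV):
  [0→3]: (84.47+53.22)/2 × 3 = 206.535
  [3→5]: (53.22+39.11)/2 × 2 = 92.33
  [5→6]: (39.11+33.53)/2 × 1 = 36.32
  [6→6.25]: (33.53+32.26)/2 × 0.25 = 8.22375
  Sum = 343.40875 µg/mL·hr
IV tail: 32.26/0.154 = 209.481; AUC_iv,0→∞ = 343.40875 + 209.481 = 552.88975 µg/mL·hr
Trapezoidal AUC_0→10.5 (intranasal spray):
  [0→0.5]: (0.00+20.03)/2 × 0.5 = 5.0075
  [0.5→4.5]: (20.03+26.60)/2 × 4 = 93.26
  [4.5→6.5]: (26.60+19.72)/2 × 2 = 46.32
  [6.5→7]: (19.72+18.26)/2 × 0.5 = 9.495
  [7→7.5]: (18.26+16.92)/2 × 0.5 = 8.795
  [7.5→10.5]: (16.92+10.66)/2 × 3 = 41.37
  Sum = 204.2475 µg/mL·hr
intranasal spray tail: 10.66/0.154 = 69.221; AUC_ev,0→∞ = 204.2475 + 69.221 = 273.4685 µg/mL·hr
F = (AUC_ev/D_ev)/(AUC_iv/D_iv) = (273.4685/25)/(552.88975/25) = 10.93874/22.11559 = 0.4946

F = 0.495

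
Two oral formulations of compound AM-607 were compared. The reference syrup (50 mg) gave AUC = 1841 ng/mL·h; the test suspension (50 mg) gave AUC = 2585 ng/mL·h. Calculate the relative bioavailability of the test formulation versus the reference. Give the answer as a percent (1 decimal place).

F_rel = 140.4%

F_rel = (AUC_test/D_test) / (AUC_ref/D_ref)
      = (2585/50) / (1841/50)
      = 51.7 / 36.82 = 1.4041 = 140.41%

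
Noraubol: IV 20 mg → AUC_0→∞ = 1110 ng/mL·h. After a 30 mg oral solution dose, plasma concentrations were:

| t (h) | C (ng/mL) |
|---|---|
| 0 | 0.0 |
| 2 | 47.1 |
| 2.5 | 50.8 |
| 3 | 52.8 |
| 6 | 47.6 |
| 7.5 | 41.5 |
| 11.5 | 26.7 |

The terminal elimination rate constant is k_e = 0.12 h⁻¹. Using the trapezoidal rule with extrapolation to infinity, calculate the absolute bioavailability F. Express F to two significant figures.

F = 0.40

Trapezoidal AUC_0→11.5 (oral solution):
  [0→2]: (0.0+47.1)/2 × 2 = 47.1
  [2→2.5]: (47.1+50.8)/2 × 0.5 = 24.475
  [2.5→3]: (50.8+52.8)/2 × 0.5 = 25.9
  [3→6]: (52.8+47.6)/2 × 3 = 150.6
  [6→7.5]: (47.6+41.5)/2 × 1.5 = 66.825
  [7.5→11.5]: (41.5+26.7)/2 × 4 = 136.4
  Sum = 451.3 ng/mL·h
Tail: C_last/k_e = 26.7/0.12 = 222.500
AUC_0→∞ (oral solution) = 451.3 + 222.500 = 673.8 ng/mL·h
F = (AUC_ev/D_ev)/(AUC_iv/D_iv) = (673.8/30)/(1110/20) = 22.46/55.5 = 0.4047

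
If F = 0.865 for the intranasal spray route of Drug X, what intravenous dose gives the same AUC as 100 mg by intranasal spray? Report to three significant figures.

Systemic exposure from an extravascular dose = F × D_ev, so the equivalent IV dose is F × D_ev.
D_iv = F × D_ev = 0.865 × 100 = 86.5 mg

D_iv = 86.5 mg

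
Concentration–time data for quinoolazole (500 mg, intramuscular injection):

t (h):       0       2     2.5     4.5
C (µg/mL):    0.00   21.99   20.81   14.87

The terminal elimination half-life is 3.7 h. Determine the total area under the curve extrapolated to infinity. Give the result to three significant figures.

AUC = 148 µg/mL·h

Trapezoidal AUC_0→4.5:
  [0→2]: (0.00+21.99)/2 × 2 = 21.99
  [2→2.5]: (21.99+20.81)/2 × 0.5 = 10.7
  [2.5→4.5]: (20.81+14.87)/2 × 2 = 35.68
  Sum = 68.37 µg/mL·h
k_e = ln2 / t½ = 0.693147 / 3.7 = 0.1873 h^-1
Extrapolated tail: C_last / k_e = 14.87 / 0.1873 = 79.391
AUC_0→∞ = 68.37 + 79.391 = 147.761 µg/mL·h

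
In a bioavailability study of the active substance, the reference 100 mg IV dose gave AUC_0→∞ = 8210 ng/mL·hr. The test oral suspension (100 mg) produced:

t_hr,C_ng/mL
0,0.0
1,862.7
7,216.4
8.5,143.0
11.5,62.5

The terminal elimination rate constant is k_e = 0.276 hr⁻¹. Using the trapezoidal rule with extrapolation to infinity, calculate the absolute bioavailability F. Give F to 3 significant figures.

F = 0.545

Trapezoidal AUC_0→11.5 (oral suspension):
  [0→1]: (0.0+862.7)/2 × 1 = 431.35
  [1→7]: (862.7+216.4)/2 × 6 = 3237.3
  [7→8.5]: (216.4+143.0)/2 × 1.5 = 269.55
  [8.5→11.5]: (143.0+62.5)/2 × 3 = 308.25
  Sum = 4246.45 ng/mL·hr
Tail: C_last/k_e = 62.5/0.276 = 226.449
AUC_0→∞ (oral suspension) = 4246.45 + 226.449 = 4472.899 ng/mL·hr
F = (AUC_ev/D_ev)/(AUC_iv/D_iv) = (4472.899/100)/(8210/100) = 44.72899/82.1 = 0.5448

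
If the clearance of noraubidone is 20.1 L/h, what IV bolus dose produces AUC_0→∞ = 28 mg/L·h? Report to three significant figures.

Dose_iv = CL × AUC_0→∞
     = 20.1 × 28 = 562.8 mg

Dose = 563 mg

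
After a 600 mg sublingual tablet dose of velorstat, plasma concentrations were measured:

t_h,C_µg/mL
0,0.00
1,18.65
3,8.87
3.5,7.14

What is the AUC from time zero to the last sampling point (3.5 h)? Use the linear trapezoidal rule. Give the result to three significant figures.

Trapezoidal AUC_0→3.5:
  [0→1]: (0.00+18.65)/2 × 1 = 9.325
  [1→3]: (18.65+8.87)/2 × 2 = 27.52
  [3→3.5]: (8.87+7.14)/2 × 0.5 = 4.0025
  Sum = 40.8475 µg/mL·h

AUC = 40.8 µg/mL·h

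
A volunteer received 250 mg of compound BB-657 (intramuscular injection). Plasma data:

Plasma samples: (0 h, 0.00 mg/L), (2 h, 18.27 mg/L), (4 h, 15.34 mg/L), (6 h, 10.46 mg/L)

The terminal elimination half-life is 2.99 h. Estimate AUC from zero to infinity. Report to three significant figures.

Trapezoidal AUC_0→6:
  [0→2]: (0.00+18.27)/2 × 2 = 18.27
  [2→4]: (18.27+15.34)/2 × 2 = 33.61
  [4→6]: (15.34+10.46)/2 × 2 = 25.8
  Sum = 77.68 mg/L·h
k_e = ln2 / t½ = 0.693147 / 2.99 = 0.2318 h^-1
Extrapolated tail: C_last / k_e = 10.46 / 0.2318 = 45.125
AUC_0→∞ = 77.68 + 45.125 = 122.805 mg/L·h

AUC = 123 mg/L·h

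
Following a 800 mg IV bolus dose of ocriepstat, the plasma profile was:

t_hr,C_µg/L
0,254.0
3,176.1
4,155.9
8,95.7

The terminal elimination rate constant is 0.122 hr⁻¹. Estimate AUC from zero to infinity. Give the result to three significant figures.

AUC = 2100 µg/L·hr

Trapezoidal AUC_0→8:
  [0→3]: (254.0+176.1)/2 × 3 = 645.15
  [3→4]: (176.1+155.9)/2 × 1 = 166.0
  [4→8]: (155.9+95.7)/2 × 4 = 503.2
  Sum = 1314.35 µg/L·hr
Extrapolated tail: C_last / k_e = 95.7 / 0.122 = 784.426
AUC_0→∞ = 1314.35 + 784.426 = 2098.776 µg/L·hr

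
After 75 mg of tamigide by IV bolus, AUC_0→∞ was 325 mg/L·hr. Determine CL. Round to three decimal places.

CL = 0.231 L/hr

CL = Dose_iv / AUC_0→∞
   = 75 / 325 = 0.230769 L/hr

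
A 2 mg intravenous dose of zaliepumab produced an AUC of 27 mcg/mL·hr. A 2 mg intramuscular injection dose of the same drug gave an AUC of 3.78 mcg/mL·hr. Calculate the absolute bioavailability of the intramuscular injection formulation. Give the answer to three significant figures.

F = (AUC_ev / D_ev) / (AUC_iv / D_iv)
  = (3.78/2) / (27/2)
  = 1.89 / 13.5 = 0.1400

F = 0.140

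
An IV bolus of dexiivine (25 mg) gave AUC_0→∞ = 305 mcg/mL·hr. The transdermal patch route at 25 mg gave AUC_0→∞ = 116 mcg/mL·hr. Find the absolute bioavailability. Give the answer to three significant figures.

F = 0.380

F = (AUC_ev / D_ev) / (AUC_iv / D_iv)
  = (116/25) / (305/25)
  = 4.64 / 12.2 = 0.3803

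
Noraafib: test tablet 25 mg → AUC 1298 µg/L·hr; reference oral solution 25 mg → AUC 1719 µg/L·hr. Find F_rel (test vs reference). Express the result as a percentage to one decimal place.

F_rel = 75.5%

F_rel = (AUC_test/D_test) / (AUC_ref/D_ref)
      = (1298/25) / (1719/25)
      = 51.92 / 68.76 = 0.7551 = 75.51%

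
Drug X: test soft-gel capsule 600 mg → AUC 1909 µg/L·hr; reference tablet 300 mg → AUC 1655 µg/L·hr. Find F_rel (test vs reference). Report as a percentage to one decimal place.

F_rel = 57.7%

F_rel = (AUC_test/D_test) / (AUC_ref/D_ref)
      = (1909/600) / (1655/300)
      = 3.18167 / 5.51667 = 0.5767 = 57.67%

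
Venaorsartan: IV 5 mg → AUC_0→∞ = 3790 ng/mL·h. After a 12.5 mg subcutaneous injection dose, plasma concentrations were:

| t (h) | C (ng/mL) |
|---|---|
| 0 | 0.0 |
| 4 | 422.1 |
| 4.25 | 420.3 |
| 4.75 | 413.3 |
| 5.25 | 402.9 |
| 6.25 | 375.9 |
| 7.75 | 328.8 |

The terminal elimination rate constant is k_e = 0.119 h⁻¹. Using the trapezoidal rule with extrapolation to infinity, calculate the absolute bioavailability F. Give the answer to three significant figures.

Trapezoidal AUC_0→7.75 (subcutaneous injection):
  [0→4]: (0.0+422.1)/2 × 4 = 844.2
  [4→4.25]: (422.1+420.3)/2 × 0.25 = 105.3
  [4.25→4.75]: (420.3+413.3)/2 × 0.5 = 208.4
  [4.75→5.25]: (413.3+402.9)/2 × 0.5 = 204.05
  [5.25→6.25]: (402.9+375.9)/2 × 1 = 389.4
  [6.25→7.75]: (375.9+328.8)/2 × 1.5 = 528.525
  Sum = 2279.875 ng/mL·h
Tail: C_last/k_e = 328.8/0.119 = 2763.025
AUC_0→∞ (subcutaneous injection) = 2279.875 + 2763.025 = 5042.9 ng/mL·h
F = (AUC_ev/D_ev)/(AUC_iv/D_iv) = (5042.9/12.5)/(3790/5) = 403.432/758 = 0.5322

F = 0.532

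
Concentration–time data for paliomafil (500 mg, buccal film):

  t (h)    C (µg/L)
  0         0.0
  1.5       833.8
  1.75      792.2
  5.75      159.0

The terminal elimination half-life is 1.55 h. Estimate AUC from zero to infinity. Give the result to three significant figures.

AUC = 3090 µg/L·h

Trapezoidal AUC_0→5.75:
  [0→1.5]: (0.0+833.8)/2 × 1.5 = 625.35
  [1.5→1.75]: (833.8+792.2)/2 × 0.25 = 203.25
  [1.75→5.75]: (792.2+159.0)/2 × 4 = 1902.4
  Sum = 2731.0 µg/L·h
k_e = ln2 / t½ = 0.693147 / 1.55 = 0.4472 h^-1
Extrapolated tail: C_last / k_e = 159.0 / 0.4472 = 355.546
AUC_0→∞ = 2731.0 + 355.546 = 3086.546 µg/L·h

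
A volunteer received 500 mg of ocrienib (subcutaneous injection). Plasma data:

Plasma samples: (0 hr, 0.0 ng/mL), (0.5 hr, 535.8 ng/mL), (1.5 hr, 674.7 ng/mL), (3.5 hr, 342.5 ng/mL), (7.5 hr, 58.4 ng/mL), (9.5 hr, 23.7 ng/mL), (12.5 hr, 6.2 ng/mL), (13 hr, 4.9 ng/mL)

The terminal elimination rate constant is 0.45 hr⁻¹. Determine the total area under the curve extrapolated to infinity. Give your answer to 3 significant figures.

AUC = 2700 ng/mL·hr

Trapezoidal AUC_0→13:
  [0→0.5]: (0.0+535.8)/2 × 0.5 = 133.95
  [0.5→1.5]: (535.8+674.7)/2 × 1 = 605.25
  [1.5→3.5]: (674.7+342.5)/2 × 2 = 1017.2
  [3.5→7.5]: (342.5+58.4)/2 × 4 = 801.8
  [7.5→9.5]: (58.4+23.7)/2 × 2 = 82.1
  [9.5→12.5]: (23.7+6.2)/2 × 3 = 44.85
  [12.5→13]: (6.2+4.9)/2 × 0.5 = 2.775
  Sum = 2687.925 ng/mL·hr
Extrapolated tail: C_last / k_e = 4.9 / 0.45 = 10.889
AUC_0→∞ = 2687.925 + 10.889 = 2698.814 ng/mL·hr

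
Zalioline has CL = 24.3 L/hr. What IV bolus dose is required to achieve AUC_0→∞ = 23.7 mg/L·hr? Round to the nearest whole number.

Dose_iv = CL × AUC_0→∞
     = 24.3 × 23.7 = 575.91 mg

Dose = 576 mg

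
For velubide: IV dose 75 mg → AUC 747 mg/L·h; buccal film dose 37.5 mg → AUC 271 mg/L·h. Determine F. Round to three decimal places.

F = (AUC_ev / D_ev) / (AUC_iv / D_iv)
  = (271/37.5) / (747/75)
  = 7.22667 / 9.96 = 0.7256

F = 0.726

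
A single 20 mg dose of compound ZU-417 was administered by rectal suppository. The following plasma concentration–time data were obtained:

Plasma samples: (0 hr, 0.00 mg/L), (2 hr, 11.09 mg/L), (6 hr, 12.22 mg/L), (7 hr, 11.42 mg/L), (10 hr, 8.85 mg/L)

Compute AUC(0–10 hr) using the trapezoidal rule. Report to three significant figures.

AUC = 99.9 mg/L·hr

Trapezoidal AUC_0→10:
  [0→2]: (0.00+11.09)/2 × 2 = 11.09
  [2→6]: (11.09+12.22)/2 × 4 = 46.62
  [6→7]: (12.22+11.42)/2 × 1 = 11.82
  [7→10]: (11.42+8.85)/2 × 3 = 30.405
  Sum = 99.935 mg/L·hr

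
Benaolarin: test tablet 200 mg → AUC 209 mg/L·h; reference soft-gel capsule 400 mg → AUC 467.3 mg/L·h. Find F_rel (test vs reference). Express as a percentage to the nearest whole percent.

F_rel = (AUC_test/D_test) / (AUC_ref/D_ref)
      = (209/200) / (467.3/400)
      = 1.045 / 1.16825 = 0.8945 = 89.45%

F_rel = 89%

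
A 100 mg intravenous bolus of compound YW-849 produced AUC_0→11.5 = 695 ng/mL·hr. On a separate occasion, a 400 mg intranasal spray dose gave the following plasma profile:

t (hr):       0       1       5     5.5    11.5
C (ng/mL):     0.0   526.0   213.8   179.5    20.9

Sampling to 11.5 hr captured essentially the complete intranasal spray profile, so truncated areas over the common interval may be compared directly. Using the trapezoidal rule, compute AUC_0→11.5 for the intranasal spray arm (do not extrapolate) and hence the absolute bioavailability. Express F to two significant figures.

Trapezoidal AUC_0→11.5 (intranasal spray):
  [0→1]: (0.0+526.0)/2 × 1 = 263.0
  [1→5]: (526.0+213.8)/2 × 4 = 1479.6
  [5→5.5]: (213.8+179.5)/2 × 0.5 = 98.325
  [5.5→11.5]: (179.5+20.9)/2 × 6 = 601.2
  Sum = 2442.125 ng/mL·hr
F = (AUC_ev/D_ev)/(AUC_iv/D_iv) = (2442.125/400)/(695/100) = 6.1053125/6.95 = 0.8785

F = 0.88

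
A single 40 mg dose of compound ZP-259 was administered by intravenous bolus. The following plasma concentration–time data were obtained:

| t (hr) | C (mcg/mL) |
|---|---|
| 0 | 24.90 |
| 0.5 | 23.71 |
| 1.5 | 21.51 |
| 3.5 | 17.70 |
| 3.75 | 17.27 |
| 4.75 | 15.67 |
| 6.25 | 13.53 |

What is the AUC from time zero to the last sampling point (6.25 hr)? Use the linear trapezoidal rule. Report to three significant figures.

Trapezoidal AUC_0→6.25:
  [0→0.5]: (24.90+23.71)/2 × 0.5 = 12.1525
  [0.5→1.5]: (23.71+21.51)/2 × 1 = 22.61
  [1.5→3.5]: (21.51+17.70)/2 × 2 = 39.21
  [3.5→3.75]: (17.70+17.27)/2 × 0.25 = 4.37125
  [3.75→4.75]: (17.27+15.67)/2 × 1 = 16.47
  [4.75→6.25]: (15.67+13.53)/2 × 1.5 = 21.9
  Sum = 116.71375 mcg/mL·hr

AUC = 117 mcg/mL·hr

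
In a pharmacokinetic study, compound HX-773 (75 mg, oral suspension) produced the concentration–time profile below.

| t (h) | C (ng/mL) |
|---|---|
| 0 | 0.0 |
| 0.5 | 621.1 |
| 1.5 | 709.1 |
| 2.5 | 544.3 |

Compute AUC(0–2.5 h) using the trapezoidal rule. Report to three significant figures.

Trapezoidal AUC_0→2.5:
  [0→0.5]: (0.0+621.1)/2 × 0.5 = 155.275
  [0.5→1.5]: (621.1+709.1)/2 × 1 = 665.1
  [1.5→2.5]: (709.1+544.3)/2 × 1 = 626.7
  Sum = 1447.075 ng/mL·h

AUC = 1450 ng/mL·h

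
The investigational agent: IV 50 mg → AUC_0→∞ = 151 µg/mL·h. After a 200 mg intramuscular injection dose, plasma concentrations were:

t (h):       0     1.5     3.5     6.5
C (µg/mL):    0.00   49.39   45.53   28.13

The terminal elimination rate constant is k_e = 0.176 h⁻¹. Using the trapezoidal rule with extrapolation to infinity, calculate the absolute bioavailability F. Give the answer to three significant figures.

Trapezoidal AUC_0→6.5 (intramuscular injection):
  [0→1.5]: (0.00+49.39)/2 × 1.5 = 37.0425
  [1.5→3.5]: (49.39+45.53)/2 × 2 = 94.92
  [3.5→6.5]: (45.53+28.13)/2 × 3 = 110.49
  Sum = 242.4525 µg/mL·h
Tail: C_last/k_e = 28.13/0.176 = 159.830
AUC_0→∞ (intramuscular injection) = 242.4525 + 159.830 = 402.2825 µg/mL·h
F = (AUC_ev/D_ev)/(AUC_iv/D_iv) = (402.2825/200)/(151/50) = 2.0114125/3.02 = 0.6660

F = 0.666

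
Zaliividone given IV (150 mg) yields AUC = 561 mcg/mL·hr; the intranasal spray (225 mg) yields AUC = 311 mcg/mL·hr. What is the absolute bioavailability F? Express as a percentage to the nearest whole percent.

F = 37%

F = (AUC_ev / D_ev) / (AUC_iv / D_iv)
  = (311/225) / (561/150)
  = 1.38222 / 3.74 = 0.3696
  = 36.96%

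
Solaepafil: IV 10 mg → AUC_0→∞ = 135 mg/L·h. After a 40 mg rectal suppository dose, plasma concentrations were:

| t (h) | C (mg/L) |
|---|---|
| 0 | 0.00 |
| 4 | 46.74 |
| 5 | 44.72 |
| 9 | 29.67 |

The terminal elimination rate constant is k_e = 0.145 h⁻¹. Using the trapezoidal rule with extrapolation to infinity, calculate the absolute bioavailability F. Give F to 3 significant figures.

Trapezoidal AUC_0→9 (rectal suppository):
  [0→4]: (0.00+46.74)/2 × 4 = 93.48
  [4→5]: (46.74+44.72)/2 × 1 = 45.73
  [5→9]: (44.72+29.67)/2 × 4 = 148.78
  Sum = 287.99 mg/L·h
Tail: C_last/k_e = 29.67/0.145 = 204.621
AUC_0→∞ (rectal suppository) = 287.99 + 204.621 = 492.611 mg/L·h
F = (AUC_ev/D_ev)/(AUC_iv/D_iv) = (492.611/40)/(135/10) = 12.315275/13.5 = 0.9122

F = 0.912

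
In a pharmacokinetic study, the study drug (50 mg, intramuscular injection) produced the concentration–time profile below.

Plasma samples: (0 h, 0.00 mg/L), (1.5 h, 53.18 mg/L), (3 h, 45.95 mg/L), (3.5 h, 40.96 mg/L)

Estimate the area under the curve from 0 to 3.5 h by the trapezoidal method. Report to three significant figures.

Trapezoidal AUC_0→3.5:
  [0→1.5]: (0.00+53.18)/2 × 1.5 = 39.885
  [1.5→3]: (53.18+45.95)/2 × 1.5 = 74.3475
  [3→3.5]: (45.95+40.96)/2 × 0.5 = 21.7275
  Sum = 135.96 mg/L·h

AUC = 136 mg/L·h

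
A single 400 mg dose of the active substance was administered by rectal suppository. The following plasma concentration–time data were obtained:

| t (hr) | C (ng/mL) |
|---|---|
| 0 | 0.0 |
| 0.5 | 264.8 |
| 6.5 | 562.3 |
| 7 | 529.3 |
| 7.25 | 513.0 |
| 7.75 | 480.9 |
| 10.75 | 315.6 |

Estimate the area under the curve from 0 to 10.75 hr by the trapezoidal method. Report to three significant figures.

AUC = 4390 ng/mL·hr

Trapezoidal AUC_0→10.75:
  [0→0.5]: (0.0+264.8)/2 × 0.5 = 66.2
  [0.5→6.5]: (264.8+562.3)/2 × 6 = 2481.3
  [6.5→7]: (562.3+529.3)/2 × 0.5 = 272.9
  [7→7.25]: (529.3+513.0)/2 × 0.25 = 130.2875
  [7.25→7.75]: (513.0+480.9)/2 × 0.5 = 248.475
  [7.75→10.75]: (480.9+315.6)/2 × 3 = 1194.75
  Sum = 4393.9125 ng/mL·hr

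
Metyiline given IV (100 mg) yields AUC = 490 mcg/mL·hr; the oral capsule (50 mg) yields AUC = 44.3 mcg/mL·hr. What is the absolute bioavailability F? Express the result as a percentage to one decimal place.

F = (AUC_ev / D_ev) / (AUC_iv / D_iv)
  = (44.3/50) / (490/100)
  = 0.886 / 4.9 = 0.1808
  = 18.08%

F = 18.1%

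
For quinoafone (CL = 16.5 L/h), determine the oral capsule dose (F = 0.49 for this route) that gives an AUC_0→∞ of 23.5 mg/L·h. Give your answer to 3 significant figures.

Dose = 791 mg

Dose = CL × AUC_0→∞ / F
     = 16.5 × 23.5 / 0.49 = 791.327 mg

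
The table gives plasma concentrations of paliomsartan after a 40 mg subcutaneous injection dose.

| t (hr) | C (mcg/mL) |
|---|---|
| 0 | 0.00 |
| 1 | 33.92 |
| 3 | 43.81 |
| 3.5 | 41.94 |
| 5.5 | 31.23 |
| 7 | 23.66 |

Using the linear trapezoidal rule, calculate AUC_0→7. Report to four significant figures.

AUC = 230.5 mcg/mL·hr

Trapezoidal AUC_0→7:
  [0→1]: (0.00+33.92)/2 × 1 = 16.96
  [1→3]: (33.92+43.81)/2 × 2 = 77.73
  [3→3.5]: (43.81+41.94)/2 × 0.5 = 21.4375
  [3.5→5.5]: (41.94+31.23)/2 × 2 = 73.17
  [5.5→7]: (31.23+23.66)/2 × 1.5 = 41.1675
  Sum = 230.465 mcg/mL·hr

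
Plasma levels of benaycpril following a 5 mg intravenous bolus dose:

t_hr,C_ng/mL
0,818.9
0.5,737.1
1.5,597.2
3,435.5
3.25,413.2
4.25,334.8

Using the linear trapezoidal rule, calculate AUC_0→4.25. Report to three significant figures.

AUC = 2310 ng/mL·hr

Trapezoidal AUC_0→4.25:
  [0→0.5]: (818.9+737.1)/2 × 0.5 = 389.0
  [0.5→1.5]: (737.1+597.2)/2 × 1 = 667.15
  [1.5→3]: (597.2+435.5)/2 × 1.5 = 774.525
  [3→3.25]: (435.5+413.2)/2 × 0.25 = 106.0875
  [3.25→4.25]: (413.2+334.8)/2 × 1 = 374.0
  Sum = 2310.7625 ng/mL·hr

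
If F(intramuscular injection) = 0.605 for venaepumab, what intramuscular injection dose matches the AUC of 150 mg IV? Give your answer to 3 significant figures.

For equal systemic exposure: F × D_ev = D_iv
D_ev = D_iv / F = 150 / 0.605 = 247.934 mg

D_intramuscular = 248 mg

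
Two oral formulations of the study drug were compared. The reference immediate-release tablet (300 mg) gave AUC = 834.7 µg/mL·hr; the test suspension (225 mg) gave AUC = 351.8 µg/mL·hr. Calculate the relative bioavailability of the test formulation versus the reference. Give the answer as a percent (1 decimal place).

F_rel = (AUC_test/D_test) / (AUC_ref/D_ref)
      = (351.8/225) / (834.7/300)
      = 1.56356 / 2.78233 = 0.5620 = 56.20%

F_rel = 56.2%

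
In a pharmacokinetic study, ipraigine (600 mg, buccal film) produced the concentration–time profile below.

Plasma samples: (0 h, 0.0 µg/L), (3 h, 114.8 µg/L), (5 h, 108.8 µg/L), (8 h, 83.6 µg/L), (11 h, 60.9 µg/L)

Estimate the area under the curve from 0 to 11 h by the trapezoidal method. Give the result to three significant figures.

AUC = 901 µg/L·h

Trapezoidal AUC_0→11:
  [0→3]: (0.0+114.8)/2 × 3 = 172.2
  [3→5]: (114.8+108.8)/2 × 2 = 223.6
  [5→8]: (108.8+83.6)/2 × 3 = 288.6
  [8→11]: (83.6+60.9)/2 × 3 = 216.75
  Sum = 901.15 µg/L·h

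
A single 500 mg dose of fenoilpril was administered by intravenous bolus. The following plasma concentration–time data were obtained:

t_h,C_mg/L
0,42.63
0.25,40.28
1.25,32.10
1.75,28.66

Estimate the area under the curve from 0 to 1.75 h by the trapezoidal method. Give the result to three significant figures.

Trapezoidal AUC_0→1.75:
  [0→0.25]: (42.63+40.28)/2 × 0.25 = 10.36375
  [0.25→1.25]: (40.28+32.10)/2 × 1 = 36.19
  [1.25→1.75]: (32.10+28.66)/2 × 0.5 = 15.19
  Sum = 61.74375 mg/L·h

AUC = 61.7 mg/L·h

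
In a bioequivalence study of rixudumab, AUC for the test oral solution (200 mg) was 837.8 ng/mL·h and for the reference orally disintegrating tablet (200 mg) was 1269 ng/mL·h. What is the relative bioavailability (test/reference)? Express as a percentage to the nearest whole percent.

F_rel = (AUC_test/D_test) / (AUC_ref/D_ref)
      = (837.8/200) / (1269/200)
      = 4.189 / 6.345 = 0.6602 = 66.02%

F_rel = 66%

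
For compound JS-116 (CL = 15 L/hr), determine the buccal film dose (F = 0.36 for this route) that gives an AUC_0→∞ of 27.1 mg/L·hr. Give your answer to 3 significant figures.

Dose = CL × AUC_0→∞ / F
     = 15 × 27.1 / 0.36 = 1129.17 mg

Dose = 1130 mg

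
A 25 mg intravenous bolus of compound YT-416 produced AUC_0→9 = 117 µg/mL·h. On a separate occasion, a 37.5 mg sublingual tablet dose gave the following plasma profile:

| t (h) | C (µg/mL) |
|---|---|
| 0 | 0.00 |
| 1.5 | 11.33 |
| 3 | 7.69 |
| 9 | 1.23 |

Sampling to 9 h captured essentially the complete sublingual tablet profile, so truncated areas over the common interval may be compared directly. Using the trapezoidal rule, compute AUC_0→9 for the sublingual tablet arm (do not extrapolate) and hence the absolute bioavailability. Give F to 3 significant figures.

F = 0.282

Trapezoidal AUC_0→9 (sublingual tablet):
  [0→1.5]: (0.00+11.33)/2 × 1.5 = 8.4975
  [1.5→3]: (11.33+7.69)/2 × 1.5 = 14.265
  [3→9]: (7.69+1.23)/2 × 6 = 26.76
  Sum = 49.5225 µg/mL·h
F = (AUC_ev/D_ev)/(AUC_iv/D_iv) = (49.5225/37.5)/(117/25) = 1.3206/4.68 = 0.2822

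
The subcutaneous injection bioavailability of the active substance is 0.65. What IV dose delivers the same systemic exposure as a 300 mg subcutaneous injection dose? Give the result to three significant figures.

D_iv = 195 mg

Systemic exposure from an extravascular dose = F × D_ev, so the equivalent IV dose is F × D_ev.
D_iv = F × D_ev = 0.65 × 300 = 195 mg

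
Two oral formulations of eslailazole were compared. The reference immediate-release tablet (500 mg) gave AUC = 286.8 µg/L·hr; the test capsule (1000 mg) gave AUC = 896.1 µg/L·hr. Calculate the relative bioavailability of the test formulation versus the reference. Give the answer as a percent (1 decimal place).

F_rel = (AUC_test/D_test) / (AUC_ref/D_ref)
      = (896.1/1000) / (286.8/500)
      = 0.8961 / 0.5736 = 1.5622 = 156.22%

F_rel = 156.2%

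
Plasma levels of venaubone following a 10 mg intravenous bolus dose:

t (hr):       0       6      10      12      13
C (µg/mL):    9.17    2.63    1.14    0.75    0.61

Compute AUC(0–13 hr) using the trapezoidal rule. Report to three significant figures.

Trapezoidal AUC_0→13:
  [0→6]: (9.17+2.63)/2 × 6 = 35.4
  [6→10]: (2.63+1.14)/2 × 4 = 7.54
  [10→12]: (1.14+0.75)/2 × 2 = 1.89
  [12→13]: (0.75+0.61)/2 × 1 = 0.68
  Sum = 45.51 µg/mL·hr

AUC = 45.5 µg/mL·hr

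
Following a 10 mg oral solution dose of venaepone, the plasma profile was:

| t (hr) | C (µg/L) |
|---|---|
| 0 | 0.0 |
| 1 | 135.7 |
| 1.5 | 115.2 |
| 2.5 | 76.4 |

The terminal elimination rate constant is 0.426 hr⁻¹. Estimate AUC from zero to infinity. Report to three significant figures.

AUC = 406 µg/L·hr

Trapezoidal AUC_0→2.5:
  [0→1]: (0.0+135.7)/2 × 1 = 67.85
  [1→1.5]: (135.7+115.2)/2 × 0.5 = 62.725
  [1.5→2.5]: (115.2+76.4)/2 × 1 = 95.8
  Sum = 226.375 µg/L·hr
Extrapolated tail: C_last / k_e = 76.4 / 0.426 = 179.343
AUC_0→∞ = 226.375 + 179.343 = 405.718 µg/L·hr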